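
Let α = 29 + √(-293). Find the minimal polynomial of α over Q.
m_α(x) = x^2 - 58x + 1134

From α - 29 = √(-293), squaring gives (α - 29)^2 = -293, i.e. α^2 - 58α + 841 = -293, so α^2 - 58α + 1134 = 0. The discriminant of x^2 - 58x + 1134 is (-58)^2 - 4·(1134) = 3364 - 4536 = -1172, and 4·(-293) is not a perfect square in Q since -293 is squarefree and ≠ 1. Hence x^2 - 58x + 1134 is irreducible over Q and is the minimal polynomial of α.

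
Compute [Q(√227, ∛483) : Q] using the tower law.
[Q(√227, ∛483) : Q] = 6

Let L = Q(√227, ∛483). Since Q(√227) ⊂ L and [Q(√227):Q] = 2, the tower law gives 2 | [L:Q]. Likewise Q(∛483) ⊂ L with [Q(∛483):Q] = 3 (because 483 is not a perfect cube), so 3 | [L:Q]. As gcd(2,3) = 1, [L:Q] is divisible by 6. Conversely L is generated over Q by √227 and ∛483, so [L:Q] ≤ 2·3 = 6. Therefore [Q(√227, ∛483) : Q] = 6.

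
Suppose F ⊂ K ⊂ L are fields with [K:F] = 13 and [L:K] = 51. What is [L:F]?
[L:F] = 663

The tower law says that for any tower of field extensions F ⊂ K ⊂ L with finite degrees, [L:F] = [L:K] · [K:F]. Here this gives [L:F] = 51 · 13 = 663.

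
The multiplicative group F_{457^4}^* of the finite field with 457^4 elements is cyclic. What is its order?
|F_{457^4}^*| = 43617904800

F_{457^4} has 457^4 = 43617904801 elements; its multiplicative group consists of all nonzero elements, so |F_{457^4}^*| = 43617904801 - 1 = 43617904800. (It is cyclic since any finite subgroup of the multiplicative group of a field is cyclic.)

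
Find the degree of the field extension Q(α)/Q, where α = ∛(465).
[Q(α):Q] = 3

The minimal polynomial of α is x^3 - 465, irreducible over Q since 465 is not a perfect cube (so x^3 - 465 has no rational root). Hence [Q(α):Q] = deg(m_α) = 3.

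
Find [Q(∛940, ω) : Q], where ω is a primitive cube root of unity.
[Q(∛940, ω) : Q] = 6

[Q(∛940):Q] = 3 (min poly x^3 - 940, irreducible since 940 is not a perfect cube). [Q(ω):Q] = 2 (min poly x^2 + x + 1). Since Q(∛940) ⊂ R and ω ∉ R, we have ω ∉ Q(∛940), so x^2 + x + 1 remains irreducible over Q(∛940) and [Q(∛940, ω) : Q(∛940)] = 2. By the tower law, [Q(∛940, ω) : Q] = 3 · 2 = 6. (In fact Q(∛940, ω) is the splitting field of x^3 - 940 over Q.)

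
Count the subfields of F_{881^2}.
F_{881^2} has 2 subfields

The subfields of F_{p^n} are exactly the fields F_{p^d} for d | n (each is the fixed field of the unique index-d subgroup of Gal(F_{p^n}/F_p) ≅ Z/nZ). The divisors of n = 2 are {1, 2}, giving 2 subfields: F_{881^1}, F_{881^2}.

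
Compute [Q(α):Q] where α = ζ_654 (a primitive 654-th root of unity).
[Q(α):Q] = 216

The minimal polynomial of ζ_654 over Q is the 654-th cyclotomic polynomial Φ_654(x), which is irreducible over Q and has degree φ(654) = 216. Hence [Q(α):Q] = φ(654) = 216.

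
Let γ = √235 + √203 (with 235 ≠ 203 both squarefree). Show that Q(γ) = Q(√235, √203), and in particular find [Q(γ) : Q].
[Q(γ) : Q] = 4 (equivalently, Q(γ) = Q(√235, √203))

Obviously Q(γ) ⊆ Q(√235, √203), and [Q(√235, √203):Q] = 4 (since 235, 203 are distinct squarefree integers > 1 with 47705 not a perfect square). To show equality we compute the minimal polynomial of γ. From γ = √235 + √203: γ^2 = 235 + 2√(47705) + 203 = 438 + 2√(47705), so γ^2 - 438 = 2√(47705); squaring, (γ^2 - 438)^2 = 4·47705, i.e. γ^4 - 876γ^2 + 191844 - 190820 = 0, i.e. γ^4 - 876γ^2 + 1024 = 0. So γ is a root of x^4 - 876x^2 + 1024. This polynomial is irreducible over Q: it has no rational root (each ±√235 ± √203 is irrational), and any factorization into two quadratics over Q would force √(47705) ∈ Q (pairing opposite roots) or √235, √203 ∈ Q (other pairings), all impossible. Hence [Q(γ):Q] = 4 = [Q(√235, √203):Q], so Q(γ) = Q(√235, √203).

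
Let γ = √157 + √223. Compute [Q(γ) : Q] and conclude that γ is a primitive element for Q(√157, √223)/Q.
[Q(γ) : Q] = 4 (equivalently, Q(γ) = Q(√157, √223))

Obviously Q(γ) ⊆ Q(√157, √223), and [Q(√157, √223):Q] = 4 (since 157, 223 are distinct squarefree integers > 1 with 35011 not a perfect square). To show equality we compute the minimal polynomial of γ. From γ = √157 + √223: γ^2 = 157 + 2√(35011) + 223 = 380 + 2√(35011), so γ^2 - 380 = 2√(35011); squaring, (γ^2 - 380)^2 = 4·35011, i.e. γ^4 - 760γ^2 + 144400 - 140044 = 0, i.e. γ^4 - 760γ^2 + 4356 = 0. So γ is a root of x^4 - 760x^2 + 4356. This polynomial is irreducible over Q: it has no rational root (each ±√157 ± √223 is irrational), and any factorization into two quadratics over Q would force √(35011) ∈ Q (pairing opposite roots) or √157, √223 ∈ Q (other pairings), all impossible. Hence [Q(γ):Q] = 4 = [Q(√157, √223):Q], so Q(γ) = Q(√157, √223).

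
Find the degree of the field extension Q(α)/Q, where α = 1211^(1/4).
[Q(α):Q] = 4

α is a root of x^4 - 1211. By Eisenstein's criterion at the prime p = 7 (which divides the constant term 1211 but p^2 = 49 does not, since 1211 is squarefree), x^4 - 1211 is irreducible over Q. Hence [Q(α):Q] = 4.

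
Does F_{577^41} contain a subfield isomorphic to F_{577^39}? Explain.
No: F_{577^39} is not a subfield of F_{577^41}

F_{p^m} embeds in F_{p^n} iff m | n. Here 39 ∤ 41 (since 41 = 1·39 + 2 with remainder 2 ≠ 0), so F_{577^39} is not a subfield of F_{577^41}. Equivalently: if it were, the tower law would give 39 = [F_{577^39}:F_577] dividing [F_{577^41}:F_577] = 41, contradiction.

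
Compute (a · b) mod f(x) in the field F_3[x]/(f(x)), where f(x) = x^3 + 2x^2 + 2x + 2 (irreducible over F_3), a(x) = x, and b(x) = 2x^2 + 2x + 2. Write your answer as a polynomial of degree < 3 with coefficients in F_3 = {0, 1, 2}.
a · b ≡ x^2 + x + 2 (mod f(x))

Multiply in F_3[x]: a(x)·b(x) = (x)·(2x^2 + 2x + 2) = 2x^3 + 2x^2 + 2x. This has degree ≥ 3, so divide by f(x) over F_3: 2x^3 + 2x^2 + 2x = (2)·(x^3 + 2x^2 + 2x + 2) + (x^2 + x + 2). Hence a·b ≡ x^2 + x + 2 (mod f). (F_3[x]/(f) is a field with 3^3 = 27 elements since f is irreducible of degree 3.)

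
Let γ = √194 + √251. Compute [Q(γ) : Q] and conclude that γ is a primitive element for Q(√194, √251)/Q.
[Q(γ) : Q] = 4 (equivalently, Q(γ) = Q(√194, √251))

Obviously Q(γ) ⊆ Q(√194, √251), and [Q(√194, √251):Q] = 4 (since 194, 251 are distinct squarefree integers > 1 with 48694 not a perfect square). To show equality we compute the minimal polynomial of γ. From γ = √194 + √251: γ^2 = 194 + 2√(48694) + 251 = 445 + 2√(48694), so γ^2 - 445 = 2√(48694); squaring, (γ^2 - 445)^2 = 4·48694, i.e. γ^4 - 890γ^2 + 198025 - 194776 = 0, i.e. γ^4 - 890γ^2 + 3249 = 0. So γ is a root of x^4 - 890x^2 + 3249. This polynomial is irreducible over Q: it has no rational root (each ±√194 ± √251 is irrational), and any factorization into two quadratics over Q would force √(48694) ∈ Q (pairing opposite roots) or √194, √251 ∈ Q (other pairings), all impossible. Hence [Q(γ):Q] = 4 = [Q(√194, √251):Q], so Q(γ) = Q(√194, √251).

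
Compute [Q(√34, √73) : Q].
[Q(√34, √73) : Q] = 4

[Q(√34):Q] = 2 (min poly x^2 - 34, irreducible since 34 is squarefree > 1). For the top step, suppose √73 ∈ Q(√34), say √73 = c + d√34 with c, d ∈ Q. Squaring: 73 = c^2 + 34d^2 + 2cd√34. Since √34 ∉ Q this forces 2cd = 0. If d = 0 then √73 = c ∈ Q, contradicting 73 squarefree > 1. If c = 0 then 73 = 34d^2, so 34·73 = (34d)^2 is a perfect square in Q — but 34·73 = 2482 is not a perfect square (since 34 and 73 are distinct squarefree integers). Contradiction. Hence √73 ∉ Q(√34), so x^2 - 73 stays irreducible over Q(√34) and [Q(√34, √73) : Q(√34)] = 2. By the tower law, [Q(√34, √73) : Q] = 2 · 2 = 4.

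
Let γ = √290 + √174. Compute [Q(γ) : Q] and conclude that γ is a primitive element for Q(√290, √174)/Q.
[Q(γ) : Q] = 4 (equivalently, Q(γ) = Q(√290, √174))

Obviously Q(γ) ⊆ Q(√290, √174), and [Q(√290, √174):Q] = 4 (since 290, 174 are distinct squarefree integers > 1 with 50460 not a perfect square). To show equality we compute the minimal polynomial of γ. From γ = √290 + √174: γ^2 = 290 + 2√(50460) + 174 = 464 + 2√(50460), so γ^2 - 464 = 2√(50460); squaring, (γ^2 - 464)^2 = 4·50460, i.e. γ^4 - 928γ^2 + 215296 - 201840 = 0, i.e. γ^4 - 928γ^2 + 13456 = 0. So γ is a root of x^4 - 928x^2 + 13456. This polynomial is irreducible over Q: it has no rational root (each ±√290 ± √174 is irrational), and any factorization into two quadratics over Q would force √(50460) ∈ Q (pairing opposite roots) or √290, √174 ∈ Q (other pairings), all impossible. Hence [Q(γ):Q] = 4 = [Q(√290, √174):Q], so Q(γ) = Q(√290, √174).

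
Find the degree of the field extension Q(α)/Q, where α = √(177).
[Q(α):Q] = 2

[Q(α):Q] equals the degree of the minimal polynomial of α. Here α^2 = 177 and x^2 - 177 is irreducible (d = 177 is squarefree, ≠ 1, hence not a square), so deg(m_α) = 2. Thus [Q(α):Q] = 2.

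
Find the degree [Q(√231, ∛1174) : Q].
[Q(√231, ∛1174) : Q] = 6

Let L = Q(√231, ∛1174). Since Q(√231) ⊂ L and [Q(√231):Q] = 2, the tower law gives 2 | [L:Q]. Likewise Q(∛1174) ⊂ L with [Q(∛1174):Q] = 3 (because 1174 is not a perfect cube), so 3 | [L:Q]. As gcd(2,3) = 1, [L:Q] is divisible by 6. Conversely L is generated over Q by √231 and ∛1174, so [L:Q] ≤ 2·3 = 6. Therefore [Q(√231, ∛1174) : Q] = 6.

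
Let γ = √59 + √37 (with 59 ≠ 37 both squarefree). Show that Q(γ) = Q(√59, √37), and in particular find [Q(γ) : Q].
[Q(γ) : Q] = 4 (equivalently, Q(γ) = Q(√59, √37))

Obviously Q(γ) ⊆ Q(√59, √37), and [Q(√59, √37):Q] = 4 (since 59, 37 are distinct squarefree integers > 1 with 2183 not a perfect square). To show equality we compute the minimal polynomial of γ. From γ = √59 + √37: γ^2 = 59 + 2√(2183) + 37 = 96 + 2√(2183), so γ^2 - 96 = 2√(2183); squaring, (γ^2 - 96)^2 = 4·2183, i.e. γ^4 - 192γ^2 + 9216 - 8732 = 0, i.e. γ^4 - 192γ^2 + 484 = 0. So γ is a root of x^4 - 192x^2 + 484. This polynomial is irreducible over Q: it has no rational root (each ±√59 ± √37 is irrational), and any factorization into two quadratics over Q would force √(2183) ∈ Q (pairing opposite roots) or √59, √37 ∈ Q (other pairings), all impossible. Hence [Q(γ):Q] = 4 = [Q(√59, √37):Q], so Q(γ) = Q(√59, √37).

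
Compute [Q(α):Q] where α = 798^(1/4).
[Q(α):Q] = 4

α is a root of x^4 - 798. By Eisenstein's criterion at the prime p = 2 (which divides the constant term 798 but p^2 = 4 does not, since 798 is squarefree), x^4 - 798 is irreducible over Q. Hence [Q(α):Q] = 4.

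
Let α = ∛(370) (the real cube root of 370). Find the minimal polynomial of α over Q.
m_α(x) = x^3 - 370

α satisfies α^3 = 370, so x^3 - 370 annihilates α. By the rational root test, a rational root p/q (in lowest terms) of x^3 - 370 would satisfy p^3 = 370 q^3, forcing q = 1 and p^3 = 370; but 370 is not a perfect cube, contradiction. A monic cubic over Q with no rational root is irreducible (any nontrivial factorization would include a linear factor). Hence x^3 - 370 is the minimal polynomial of α, and in particular [Q(α):Q] = 3.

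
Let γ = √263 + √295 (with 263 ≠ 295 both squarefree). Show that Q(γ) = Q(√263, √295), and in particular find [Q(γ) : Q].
[Q(γ) : Q] = 4 (equivalently, Q(γ) = Q(√263, √295))

Obviously Q(γ) ⊆ Q(√263, √295), and [Q(√263, √295):Q] = 4 (since 263, 295 are distinct squarefree integers > 1 with 77585 not a perfect square). To show equality we compute the minimal polynomial of γ. From γ = √263 + √295: γ^2 = 263 + 2√(77585) + 295 = 558 + 2√(77585), so γ^2 - 558 = 2√(77585); squaring, (γ^2 - 558)^2 = 4·77585, i.e. γ^4 - 1116γ^2 + 311364 - 310340 = 0, i.e. γ^4 - 1116γ^2 + 1024 = 0. So γ is a root of x^4 - 1116x^2 + 1024. This polynomial is irreducible over Q: it has no rational root (each ±√263 ± √295 is irrational), and any factorization into two quadratics over Q would force √(77585) ∈ Q (pairing opposite roots) or √263, √295 ∈ Q (other pairings), all impossible. Hence [Q(γ):Q] = 4 = [Q(√263, √295):Q], so Q(γ) = Q(√263, √295).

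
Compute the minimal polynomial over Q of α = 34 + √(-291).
m_α(x) = x^2 - 68x + 1447

From α - 34 = √(-291), squaring gives (α - 34)^2 = -291, i.e. α^2 - 68α + 1156 = -291, so α^2 - 68α + 1447 = 0. The discriminant of x^2 - 68x + 1447 is (-68)^2 - 4·(1447) = 4624 - 5788 = -1164, and 4·(-291) is not a perfect square in Q since -291 is squarefree and ≠ 1. Hence x^2 - 68x + 1447 is irreducible over Q and is the minimal polynomial of α.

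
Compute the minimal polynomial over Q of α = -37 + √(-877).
m_α(x) = x^2 + 74x + 2246

From α + 37 = √(-877), squaring gives (α + 37)^2 = -877, i.e. α^2 + 74α + 1369 = -877, so α^2 + 74α + 2246 = 0. The discriminant of x^2 + 74x + 2246 is (74)^2 - 4·(2246) = 5476 - 8984 = -3508, and 4·(-877) is not a perfect square in Q since -877 is squarefree and ≠ 1. Hence x^2 + 74x + 2246 is irreducible over Q and is the minimal polynomial of α.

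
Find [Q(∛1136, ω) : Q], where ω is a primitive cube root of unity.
[Q(∛1136, ω) : Q] = 6

[Q(∛1136):Q] = 3 (min poly x^3 - 1136, irreducible since 1136 is not a perfect cube). [Q(ω):Q] = 2 (min poly x^2 + x + 1). Since Q(∛1136) ⊂ R and ω ∉ R, we have ω ∉ Q(∛1136), so x^2 + x + 1 remains irreducible over Q(∛1136) and [Q(∛1136, ω) : Q(∛1136)] = 2. By the tower law, [Q(∛1136, ω) : Q] = 3 · 2 = 6. (In fact Q(∛1136, ω) is the splitting field of x^3 - 1136 over Q.)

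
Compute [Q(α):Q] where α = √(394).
[Q(α):Q] = 2

[Q(α):Q] equals the degree of the minimal polynomial of α. Here α^2 = 394 and x^2 - 394 is irreducible (d = 394 is squarefree, ≠ 1, hence not a square), so deg(m_α) = 2. Thus [Q(α):Q] = 2.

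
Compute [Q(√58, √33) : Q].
[Q(√58, √33) : Q] = 4

[Q(√58):Q] = 2 (min poly x^2 - 58, irreducible since 58 is squarefree > 1). For the top step, suppose √33 ∈ Q(√58), say √33 = c + d√58 with c, d ∈ Q. Squaring: 33 = c^2 + 58d^2 + 2cd√58. Since √58 ∉ Q this forces 2cd = 0. If d = 0 then √33 = c ∈ Q, contradicting 33 squarefree > 1. If c = 0 then 33 = 58d^2, so 58·33 = (58d)^2 is a perfect square in Q — but 58·33 = 1914 is not a perfect square (since 58 and 33 are distinct squarefree integers). Contradiction. Hence √33 ∉ Q(√58), so x^2 - 33 stays irreducible over Q(√58) and [Q(√58, √33) : Q(√58)] = 2. By the tower law, [Q(√58, √33) : Q] = 2 · 2 = 4.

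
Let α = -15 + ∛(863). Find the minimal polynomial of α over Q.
m_α(x) = x^3 + 45x^2 + 675x + 2512

Set β = α + 15 = ∛(863), so β^3 = 863. Then (α + 15)^3 - 863 = 0, i.e. α is a root of g(x) = (x + 15)^3 - 863 = x^3 + 45x^2 + 675x + 2512. Since g(x) = h(x + 15) where h(x) = x^3 - 863, and h is irreducible over Q (because 863 is not a perfect cube, so h has no rational root, and a monic cubic with no rational root is irreducible), g is also irreducible (irreducibility is preserved under the substitution x → x + 15). Hence m_α(x) = x^3 + 45x^2 + 675x + 2512.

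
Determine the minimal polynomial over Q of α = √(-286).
m_α(x) = x^2 + 286

α satisfies α^2 + 286 = 0, so x^2 + 286 annihilates α. Since d = -286 is squarefree and ≠ 1, it is not a perfect square in Q, so x^2 + 286 has no rational root and is therefore irreducible over Q (a degree-2 polynomial over a field is irreducible iff it has no root). Hence m_α(x) = x^2 + 286.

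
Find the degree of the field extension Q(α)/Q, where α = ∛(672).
[Q(α):Q] = 3

The minimal polynomial of α is x^3 - 672, irreducible over Q since 672 is not a perfect cube (so x^3 - 672 has no rational root). Hence [Q(α):Q] = deg(m_α) = 3.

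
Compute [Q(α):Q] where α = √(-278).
[Q(α):Q] = 2

[Q(α):Q] equals the degree of the minimal polynomial of α. Here α^2 = -278 and x^2 + 278 is irreducible (d = -278 is squarefree, ≠ 1, hence not a square), so deg(m_α) = 2. Thus [Q(α):Q] = 2.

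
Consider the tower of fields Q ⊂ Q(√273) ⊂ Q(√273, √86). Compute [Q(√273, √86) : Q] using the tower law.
[Q(√273, √86) : Q] = 4

[Q(√273):Q] = 2 (min poly x^2 - 273, irreducible since 273 is squarefree > 1). For the top step, suppose √86 ∈ Q(√273), say √86 = c + d√273 with c, d ∈ Q. Squaring: 86 = c^2 + 273d^2 + 2cd√273. Since √273 ∉ Q this forces 2cd = 0. If d = 0 then √86 = c ∈ Q, contradicting 86 squarefree > 1. If c = 0 then 86 = 273d^2, so 273·86 = (273d)^2 is a perfect square in Q — but 273·86 = 23478 is not a perfect square (since 273 and 86 are distinct squarefree integers). Contradiction. Hence √86 ∉ Q(√273), so x^2 - 86 stays irreducible over Q(√273) and [Q(√273, √86) : Q(√273)] = 2. By the tower law, [Q(√273, √86) : Q] = 2 · 2 = 4.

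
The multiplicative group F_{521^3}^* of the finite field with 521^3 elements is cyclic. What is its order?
|F_{521^3}^*| = 141420760

F_{521^3} has 521^3 = 141420761 elements; its multiplicative group consists of all nonzero elements, so |F_{521^3}^*| = 141420761 - 1 = 141420760. (It is cyclic since any finite subgroup of the multiplicative group of a field is cyclic.)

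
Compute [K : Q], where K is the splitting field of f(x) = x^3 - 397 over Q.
[K : Q] = 6

The roots of x^3 - 397 are ∛397, ω∛397, ω^2∛397 where ω = e^(2πi/3) is a primitive cube root of unity, so K = Q(∛397, ω). Now [Q(∛397):Q] = 3 (since 397 is not a perfect cube, x^3 - 397 is irreducible) and [Q(ω):Q] = 2. Both 2 and 3 divide [K:Q], and [K:Q] ≤ 3·2 = 6, so [K:Q] = 6. (Equivalently: Q(∛397) ⊂ R but ω ∉ R, so [K : Q(∛397)] = 2.)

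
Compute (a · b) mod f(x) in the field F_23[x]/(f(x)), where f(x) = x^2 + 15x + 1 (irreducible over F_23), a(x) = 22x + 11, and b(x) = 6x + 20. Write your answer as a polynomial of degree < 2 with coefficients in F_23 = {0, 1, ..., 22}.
a · b ≡ 21x + 19 (mod f(x))

Multiply in F_23[x]: a(x)·b(x) = (22x + 11)·(6x + 20) = 17x^2 + 13. This has degree ≥ 2, so divide by f(x) over F_23: 17x^2 + 13 = (17)·(x^2 + 15x + 1) + (21x + 19). Hence a·b ≡ 21x + 19 (mod f). (F_23[x]/(f) is a field with 23^2 = 529 elements since f is irreducible of degree 2.)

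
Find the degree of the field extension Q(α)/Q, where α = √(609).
[Q(α):Q] = 2

[Q(α):Q] equals the degree of the minimal polynomial of α. Here α^2 = 609 and x^2 - 609 is irreducible (d = 609 is squarefree, ≠ 1, hence not a square), so deg(m_α) = 2. Thus [Q(α):Q] = 2.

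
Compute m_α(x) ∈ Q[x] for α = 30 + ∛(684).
m_α(x) = x^3 - 90x^2 + 2700x - 27684

Set β = α - 30 = ∛(684), so β^3 = 684. Then (α - 30)^3 - 684 = 0, i.e. α is a root of g(x) = (x - 30)^3 - 684 = x^3 - 90x^2 + 2700x - 27684. Since g(x) = h(x - 30) where h(x) = x^3 - 684, and h is irreducible over Q (because 684 is not a perfect cube, so h has no rational root, and a monic cubic with no rational root is irreducible), g is also irreducible (irreducibility is preserved under the substitution x → x - 30). Hence m_α(x) = x^3 - 90x^2 + 2700x - 27684.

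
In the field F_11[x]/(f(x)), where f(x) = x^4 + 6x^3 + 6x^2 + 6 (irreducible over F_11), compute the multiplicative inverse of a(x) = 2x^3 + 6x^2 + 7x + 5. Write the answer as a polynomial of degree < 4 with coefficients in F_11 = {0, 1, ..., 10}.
a(x)^(-1) ≡ 5x^2 + 9x + 10 (mod f(x))

Since f is irreducible over F_11, F_11[x]/(f) is a field and a(x) ≠ 0 has an inverse. Apply the extended Euclidean algorithm to f(x) and a(x) in F_11[x]: f(x) = (6x + 7)·a(x) + (10x^2 + 9x + 4);  a(x) = (9x + 9)·(10x^2 + 9x + 4) + (2). The last nonzero remainder is the constant 2 = gcd(f, a) in F_11. Back-substituting through the division chain expresses 2 = s(x)·a(x) + t(x)·f(x) with s(x) ≡ 10x^2 + 7x + 9 (mod f), so (10x^2 + 7x + 9)·a(x) ≡ 2 (mod f). Multiplying by 2^(-1) ≡ 6 in F_11 gives a(x)^(-1) ≡ 6·(10x^2 + 7x + 9) ≡ 5x^2 + 9x + 10 (mod f). Check: (2x^3 + 6x^2 + 7x + 5)·(5x^2 + 9x + 10) = 10x^5 + 4x^4 + 10x^3 + 5x^2 + 5x + 6 ≡ 1 (mod x^4 + 6x^3 + 6x^2 + 6).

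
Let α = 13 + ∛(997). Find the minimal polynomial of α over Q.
m_α(x) = x^3 - 39x^2 + 507x - 3194

Set β = α - 13 = ∛(997), so β^3 = 997. Then (α - 13)^3 - 997 = 0, i.e. α is a root of g(x) = (x - 13)^3 - 997 = x^3 - 39x^2 + 507x - 3194. Since g(x) = h(x - 13) where h(x) = x^3 - 997, and h is irreducible over Q (because 997 is not a perfect cube, so h has no rational root, and a monic cubic with no rational root is irreducible), g is also irreducible (irreducibility is preserved under the substitution x → x - 13). Hence m_α(x) = x^3 - 39x^2 + 507x - 3194.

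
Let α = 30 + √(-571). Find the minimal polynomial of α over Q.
m_α(x) = x^2 - 60x + 1471

From α - 30 = √(-571), squaring gives (α - 30)^2 = -571, i.e. α^2 - 60α + 900 = -571, so α^2 - 60α + 1471 = 0. The discriminant of x^2 - 60x + 1471 is (-60)^2 - 4·(1471) = 3600 - 5884 = -2284, and 4·(-571) is not a perfect square in Q since -571 is squarefree and ≠ 1. Hence x^2 - 60x + 1471 is irreducible over Q and is the minimal polynomial of α.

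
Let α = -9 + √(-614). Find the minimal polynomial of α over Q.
m_α(x) = x^2 + 18x + 695

From α + 9 = √(-614), squaring gives (α + 9)^2 = -614, i.e. α^2 + 18α + 81 = -614, so α^2 + 18α + 695 = 0. The discriminant of x^2 + 18x + 695 is (18)^2 - 4·(695) = 324 - 2780 = -2456, and 4·(-614) is not a perfect square in Q since -614 is squarefree and ≠ 1. Hence x^2 + 18x + 695 is irreducible over Q and is the minimal polynomial of α.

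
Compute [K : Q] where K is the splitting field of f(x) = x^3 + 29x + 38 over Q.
[K : Q] = 6

By the rational root test, any rational root of the monic integer polynomial f(x) = x^3 + 29x + 38 must be an integer dividing the constant term 38, i.e. one of ±{1, 2, 19, 38}. Evaluating: f(1) = 68, f(-1) = 8, f(2) = 104, f(-2) = -28, f(19) = 7448, f(-19) = -7372, f(38) = 56012, f(-38) = -55936; none is 0, so f has no rational root and is therefore irreducible over Q (a cubic with no linear factor over a field is irreducible). For an irreducible cubic, the Galois group is A_3 or S_3 according as the discriminant disc(f) = -4a^3 - 27b^2 = -4·(29)^3 - 27·(38)^2 = -136544 is or is not a square in Q. Here disc(f) = -136544 is not a perfect square in Q, so the Galois group of f over Q is not contained in A_3 and must be all of S_3. The splitting field has degree |S_3| = 6 over Q, so [K : Q] = 6.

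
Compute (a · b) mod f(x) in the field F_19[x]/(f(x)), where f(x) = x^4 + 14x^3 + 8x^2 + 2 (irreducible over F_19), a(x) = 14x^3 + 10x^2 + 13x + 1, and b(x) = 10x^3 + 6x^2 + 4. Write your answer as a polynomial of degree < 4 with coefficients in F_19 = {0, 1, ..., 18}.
a · b ≡ 15x^3 + 4x^2 + 13x + 16 (mod f(x))

Multiply in F_19[x]: a(x)·b(x) = (14x^3 + 10x^2 + 13x + 1)·(10x^3 + 6x^2 + 4) = 7x^6 + 13x^5 + 11x^3 + 8x^2 + 14x + 4. This has degree ≥ 4, so divide by f(x) over F_19: 7x^6 + 13x^5 + 11x^3 + 8x^2 + 14x + 4 = (7x^2 + 10x + 13)·(x^4 + 14x^3 + 8x^2 + 2) + (15x^3 + 4x^2 + 13x + 16). Hence a·b ≡ 15x^3 + 4x^2 + 13x + 16 (mod f). (F_19[x]/(f) is a field with 19^4 = 130321 elements since f is irreducible of degree 4.)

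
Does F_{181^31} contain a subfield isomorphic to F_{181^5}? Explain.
No: F_{181^5} is not a subfield of F_{181^31}

F_{p^m} embeds in F_{p^n} iff m | n. Here 5 ∤ 31 (since 31 = 6·5 + 1 with remainder 1 ≠ 0), so F_{181^5} is not a subfield of F_{181^31}. Equivalently: if it were, the tower law would give 5 = [F_{181^5}:F_181] dividing [F_{181^31}:F_181] = 31, contradiction.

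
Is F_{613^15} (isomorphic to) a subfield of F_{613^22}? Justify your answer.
No: F_{613^15} is not a subfield of F_{613^22}

F_{p^m} embeds in F_{p^n} iff m | n. Here 15 ∤ 22 (since 22 = 1·15 + 7 with remainder 7 ≠ 0), so F_{613^15} is not a subfield of F_{613^22}. Equivalently: if it were, the tower law would give 15 = [F_{613^15}:F_613] dividing [F_{613^22}:F_613] = 22, contradiction.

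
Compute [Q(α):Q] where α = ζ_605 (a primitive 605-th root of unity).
[Q(α):Q] = 440

The minimal polynomial of ζ_605 over Q is the 605-th cyclotomic polynomial Φ_605(x), which is irreducible over Q and has degree φ(605) = 440. Hence [Q(α):Q] = φ(605) = 440.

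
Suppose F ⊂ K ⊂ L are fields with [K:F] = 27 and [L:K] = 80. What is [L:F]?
[L:F] = 2160

The tower law says that for any tower of field extensions F ⊂ K ⊂ L with finite degrees, [L:F] = [L:K] · [K:F]. Here this gives [L:F] = 80 · 27 = 2160.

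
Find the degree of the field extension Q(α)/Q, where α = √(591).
[Q(α):Q] = 2

[Q(α):Q] equals the degree of the minimal polynomial of α. Here α^2 = 591 and x^2 - 591 is irreducible (d = 591 is squarefree, ≠ 1, hence not a square), so deg(m_α) = 2. Thus [Q(α):Q] = 2.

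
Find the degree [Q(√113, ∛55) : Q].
[Q(√113, ∛55) : Q] = 6

Let L = Q(√113, ∛55). Since Q(√113) ⊂ L and [Q(√113):Q] = 2, the tower law gives 2 | [L:Q]. Likewise Q(∛55) ⊂ L with [Q(∛55):Q] = 3 (because 55 is not a perfect cube), so 3 | [L:Q]. As gcd(2,3) = 1, [L:Q] is divisible by 6. Conversely L is generated over Q by √113 and ∛55, so [L:Q] ≤ 2·3 = 6. Therefore [Q(√113, ∛55) : Q] = 6.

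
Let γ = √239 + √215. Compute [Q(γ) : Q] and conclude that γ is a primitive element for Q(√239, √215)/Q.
[Q(γ) : Q] = 4 (equivalently, Q(γ) = Q(√239, √215))

Obviously Q(γ) ⊆ Q(√239, √215), and [Q(√239, √215):Q] = 4 (since 239, 215 are distinct squarefree integers > 1 with 51385 not a perfect square). To show equality we compute the minimal polynomial of γ. From γ = √239 + √215: γ^2 = 239 + 2√(51385) + 215 = 454 + 2√(51385), so γ^2 - 454 = 2√(51385); squaring, (γ^2 - 454)^2 = 4·51385, i.e. γ^4 - 908γ^2 + 206116 - 205540 = 0, i.e. γ^4 - 908γ^2 + 576 = 0. So γ is a root of x^4 - 908x^2 + 576. This polynomial is irreducible over Q: it has no rational root (each ±√239 ± √215 is irrational), and any factorization into two quadratics over Q would force √(51385) ∈ Q (pairing opposite roots) or √239, √215 ∈ Q (other pairings), all impossible. Hence [Q(γ):Q] = 4 = [Q(√239, √215):Q], so Q(γ) = Q(√239, √215).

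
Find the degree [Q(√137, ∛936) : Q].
[Q(√137, ∛936) : Q] = 6

Let L = Q(√137, ∛936). Since Q(√137) ⊂ L and [Q(√137):Q] = 2, the tower law gives 2 | [L:Q]. Likewise Q(∛936) ⊂ L with [Q(∛936):Q] = 3 (because 936 is not a perfect cube), so 3 | [L:Q]. As gcd(2,3) = 1, [L:Q] is divisible by 6. Conversely L is generated over Q by √137 and ∛936, so [L:Q] ≤ 2·3 = 6. Therefore [Q(√137, ∛936) : Q] = 6.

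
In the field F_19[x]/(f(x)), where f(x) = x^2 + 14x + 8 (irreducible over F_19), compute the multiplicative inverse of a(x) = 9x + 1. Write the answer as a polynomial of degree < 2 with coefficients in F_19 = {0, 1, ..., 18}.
a(x)^(-1) ≡ x + 16 (mod f(x))

Since f is irreducible over F_19, F_19[x]/(f) is a field and a(x) ≠ 0 has an inverse. Apply the extended Euclidean algorithm to f(x) and a(x) in F_19[x]: f(x) = (17x + 6)·a(x) + (2). The last nonzero remainder is the constant 2 = gcd(f, a) in F_19. Back-substituting through the division chain expresses 2 = s(x)·a(x) + t(x)·f(x) with s(x) ≡ 2x + 13 (mod f), so (2x + 13)·a(x) ≡ 2 (mod f). Multiplying by 2^(-1) ≡ 10 in F_19 gives a(x)^(-1) ≡ 10·(2x + 13) ≡ x + 16 (mod f). Check: (9x + 1)·(x + 16) = 9x^2 + 12x + 16 ≡ 1 (mod x^2 + 14x + 8).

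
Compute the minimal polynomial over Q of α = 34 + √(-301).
m_α(x) = x^2 - 68x + 1457

From α - 34 = √(-301), squaring gives (α - 34)^2 = -301, i.e. α^2 - 68α + 1156 = -301, so α^2 - 68α + 1457 = 0. The discriminant of x^2 - 68x + 1457 is (-68)^2 - 4·(1457) = 4624 - 5828 = -1204, and 4·(-301) is not a perfect square in Q since -301 is squarefree and ≠ 1. Hence x^2 - 68x + 1457 is irreducible over Q and is the minimal polynomial of α.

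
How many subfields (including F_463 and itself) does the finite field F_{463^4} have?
F_{463^4} has 3 subfields

The subfields of F_{p^n} are exactly the fields F_{p^d} for d | n (each is the fixed field of the unique index-d subgroup of Gal(F_{p^n}/F_p) ≅ Z/nZ). The divisors of n = 4 are {1, 2, 4}, giving 3 subfields: F_{463^1}, F_{463^2}, F_{463^4}.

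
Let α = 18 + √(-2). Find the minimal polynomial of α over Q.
m_α(x) = x^2 - 36x + 326

From α - 18 = √(-2), squaring gives (α - 18)^2 = -2, i.e. α^2 - 36α + 324 = -2, so α^2 - 36α + 326 = 0. The discriminant of x^2 - 36x + 326 is (-36)^2 - 4·(326) = 1296 - 1304 = -8, and 4·(-2) is not a perfect square in Q since -2 is squarefree and ≠ 1. Hence x^2 - 36x + 326 is irreducible over Q and is the minimal polynomial of α.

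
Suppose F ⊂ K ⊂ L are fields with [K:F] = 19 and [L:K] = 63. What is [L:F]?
[L:F] = 1197

The tower law says that for any tower of field extensions F ⊂ K ⊂ L with finite degrees, [L:F] = [L:K] · [K:F]. Here this gives [L:F] = 63 · 19 = 1197.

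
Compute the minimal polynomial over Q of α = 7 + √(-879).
m_α(x) = x^2 - 14x + 928

From α - 7 = √(-879), squaring gives (α - 7)^2 = -879, i.e. α^2 - 14α + 49 = -879, so α^2 - 14α + 928 = 0. The discriminant of x^2 - 14x + 928 is (-14)^2 - 4·(928) = 196 - 3712 = -3516, and 4·(-879) is not a perfect square in Q since -879 is squarefree and ≠ 1. Hence x^2 - 14x + 928 is irreducible over Q and is the minimal polynomial of α.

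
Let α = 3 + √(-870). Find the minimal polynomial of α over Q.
m_α(x) = x^2 - 6x + 879

From α - 3 = √(-870), squaring gives (α - 3)^2 = -870, i.e. α^2 - 6α + 9 = -870, so α^2 - 6α + 879 = 0. The discriminant of x^2 - 6x + 879 is (-6)^2 - 4·(879) = 36 - 3516 = -3480, and 4·(-870) is not a perfect square in Q since -870 is squarefree and ≠ 1. Hence x^2 - 6x + 879 is irreducible over Q and is the minimal polynomial of α.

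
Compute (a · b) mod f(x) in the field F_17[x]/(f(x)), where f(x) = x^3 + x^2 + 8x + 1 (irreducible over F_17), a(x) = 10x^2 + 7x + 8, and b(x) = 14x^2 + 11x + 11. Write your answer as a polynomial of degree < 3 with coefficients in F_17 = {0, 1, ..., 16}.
a · b ≡ 12x^2 + 8x + 3 (mod f(x))

Multiply in F_17[x]: a(x)·b(x) = (10x^2 + 7x + 8)·(14x^2 + 11x + 11) = 4x^4 + 4x^3 + 10x^2 + 12x + 3. This has degree ≥ 3, so divide by f(x) over F_17: 4x^4 + 4x^3 + 10x^2 + 12x + 3 = (4x)·(x^3 + x^2 + 8x + 1) + (12x^2 + 8x + 3). Hence a·b ≡ 12x^2 + 8x + 3 (mod f). (F_17[x]/(f) is a field with 17^3 = 4913 elements since f is irreducible of degree 3.)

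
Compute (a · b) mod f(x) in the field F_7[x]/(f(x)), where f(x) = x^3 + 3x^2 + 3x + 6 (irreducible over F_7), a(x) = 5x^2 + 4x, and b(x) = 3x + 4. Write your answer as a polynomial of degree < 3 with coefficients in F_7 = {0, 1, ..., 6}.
a · b ≡ x^2 + 6x + 1 (mod f(x))

Multiply in F_7[x]: a(x)·b(x) = (5x^2 + 4x)·(3x + 4) = x^3 + 4x^2 + 2x. This has degree ≥ 3, so divide by f(x) over F_7: x^3 + 4x^2 + 2x = (1)·(x^3 + 3x^2 + 3x + 6) + (x^2 + 6x + 1). Hence a·b ≡ x^2 + 6x + 1 (mod f). (F_7[x]/(f) is a field with 7^3 = 343 elements since f is irreducible of degree 3.)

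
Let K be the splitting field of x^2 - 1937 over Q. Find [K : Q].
[K : Q] = 2

f(x) = x^2 - 1937 factors as (x - √1937)(x + √1937). The splitting field is K = Q(√1937). Since 1937 is squarefree and > 1, it is not a perfect square, so x^2 - 1937 is irreducible over Q and [Q(√1937) : Q] = 2. Hence [K : Q] = 2.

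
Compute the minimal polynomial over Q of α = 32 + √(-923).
m_α(x) = x^2 - 64x + 1947

From α - 32 = √(-923), squaring gives (α - 32)^2 = -923, i.e. α^2 - 64α + 1024 = -923, so α^2 - 64α + 1947 = 0. The discriminant of x^2 - 64x + 1947 is (-64)^2 - 4·(1947) = 4096 - 7788 = -3692, and 4·(-923) is not a perfect square in Q since -923 is squarefree and ≠ 1. Hence x^2 - 64x + 1947 is irreducible over Q and is the minimal polynomial of α.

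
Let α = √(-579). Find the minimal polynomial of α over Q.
m_α(x) = x^2 + 579

α satisfies α^2 + 579 = 0, so x^2 + 579 annihilates α. Since d = -579 is squarefree and ≠ 1, it is not a perfect square in Q, so x^2 + 579 has no rational root and is therefore irreducible over Q (a degree-2 polynomial over a field is irreducible iff it has no root). Hence m_α(x) = x^2 + 579.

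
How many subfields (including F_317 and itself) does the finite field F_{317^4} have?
F_{317^4} has 3 subfields

The subfields of F_{p^n} are exactly the fields F_{p^d} for d | n (each is the fixed field of the unique index-d subgroup of Gal(F_{p^n}/F_p) ≅ Z/nZ). The divisors of n = 4 are {1, 2, 4}, giving 3 subfields: F_{317^1}, F_{317^2}, F_{317^4}.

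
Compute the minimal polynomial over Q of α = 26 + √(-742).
m_α(x) = x^2 - 52x + 1418

From α - 26 = √(-742), squaring gives (α - 26)^2 = -742, i.e. α^2 - 52α + 676 = -742, so α^2 - 52α + 1418 = 0. The discriminant of x^2 - 52x + 1418 is (-52)^2 - 4·(1418) = 2704 - 5672 = -2968, and 4·(-742) is not a perfect square in Q since -742 is squarefree and ≠ 1. Hence x^2 - 52x + 1418 is irreducible over Q and is the minimal polynomial of α.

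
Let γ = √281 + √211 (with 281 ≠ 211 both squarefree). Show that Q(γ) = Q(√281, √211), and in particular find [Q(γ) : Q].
[Q(γ) : Q] = 4 (equivalently, Q(γ) = Q(√281, √211))

Obviously Q(γ) ⊆ Q(√281, √211), and [Q(√281, √211):Q] = 4 (since 281, 211 are distinct squarefree integers > 1 with 59291 not a perfect square). To show equality we compute the minimal polynomial of γ. From γ = √281 + √211: γ^2 = 281 + 2√(59291) + 211 = 492 + 2√(59291), so γ^2 - 492 = 2√(59291); squaring, (γ^2 - 492)^2 = 4·59291, i.e. γ^4 - 984γ^2 + 242064 - 237164 = 0, i.e. γ^4 - 984γ^2 + 4900 = 0. So γ is a root of x^4 - 984x^2 + 4900. This polynomial is irreducible over Q: it has no rational root (each ±√281 ± √211 is irrational), and any factorization into two quadratics over Q would force √(59291) ∈ Q (pairing opposite roots) or √281, √211 ∈ Q (other pairings), all impossible. Hence [Q(γ):Q] = 4 = [Q(√281, √211):Q], so Q(γ) = Q(√281, √211).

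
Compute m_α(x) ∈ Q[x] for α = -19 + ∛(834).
m_α(x) = x^3 + 57x^2 + 1083x + 6025

Set β = α + 19 = ∛(834), so β^3 = 834. Then (α + 19)^3 - 834 = 0, i.e. α is a root of g(x) = (x + 19)^3 - 834 = x^3 + 57x^2 + 1083x + 6025. Since g(x) = h(x + 19) where h(x) = x^3 - 834, and h is irreducible over Q (because 834 is not a perfect cube, so h has no rational root, and a monic cubic with no rational root is irreducible), g is also irreducible (irreducibility is preserved under the substitution x → x + 19). Hence m_α(x) = x^3 + 57x^2 + 1083x + 6025.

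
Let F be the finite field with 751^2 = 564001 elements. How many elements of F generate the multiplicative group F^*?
There are φ(564000) = 147200 primitive elements

F_q^* is cyclic of order q - 1 = 564000. A cyclic group of order m has exactly φ(m) generators. Here m = 564000 = 2^5 · 3 · 5^3 · 47, so the number of primitive elements is φ(564000) = 147200.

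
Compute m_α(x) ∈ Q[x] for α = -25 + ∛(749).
m_α(x) = x^3 + 75x^2 + 1875x + 14876

Set β = α + 25 = ∛(749), so β^3 = 749. Then (α + 25)^3 - 749 = 0, i.e. α is a root of g(x) = (x + 25)^3 - 749 = x^3 + 75x^2 + 1875x + 14876. Since g(x) = h(x + 25) where h(x) = x^3 - 749, and h is irreducible over Q (because 749 is not a perfect cube, so h has no rational root, and a monic cubic with no rational root is irreducible), g is also irreducible (irreducibility is preserved under the substitution x → x + 25). Hence m_α(x) = x^3 + 75x^2 + 1875x + 14876.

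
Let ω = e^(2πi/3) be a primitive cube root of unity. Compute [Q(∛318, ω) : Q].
[Q(∛318, ω) : Q] = 6

[Q(∛318):Q] = 3 (min poly x^3 - 318, irreducible since 318 is not a perfect cube). [Q(ω):Q] = 2 (min poly x^2 + x + 1). Since Q(∛318) ⊂ R and ω ∉ R, we have ω ∉ Q(∛318), so x^2 + x + 1 remains irreducible over Q(∛318) and [Q(∛318, ω) : Q(∛318)] = 2. By the tower law, [Q(∛318, ω) : Q] = 3 · 2 = 6. (In fact Q(∛318, ω) is the splitting field of x^3 - 318 over Q.)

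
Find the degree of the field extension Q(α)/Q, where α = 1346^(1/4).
[Q(α):Q] = 4

α is a root of x^4 - 1346. By Eisenstein's criterion at the prime p = 2 (which divides the constant term 1346 but p^2 = 4 does not, since 1346 is squarefree), x^4 - 1346 is irreducible over Q. Hence [Q(α):Q] = 4.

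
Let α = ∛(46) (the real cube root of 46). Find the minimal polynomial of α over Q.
m_α(x) = x^3 - 46

α satisfies α^3 = 46, so x^3 - 46 annihilates α. By the rational root test, a rational root p/q (in lowest terms) of x^3 - 46 would satisfy p^3 = 46 q^3, forcing q = 1 and p^3 = 46; but 46 is not a perfect cube, contradiction. A monic cubic over Q with no rational root is irreducible (any nontrivial factorization would include a linear factor). Hence x^3 - 46 is the minimal polynomial of α, and in particular [Q(α):Q] = 3.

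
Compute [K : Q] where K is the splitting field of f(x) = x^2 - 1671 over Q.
[K : Q] = 2

f(x) = x^2 - 1671 factors as (x - √1671)(x + √1671). The splitting field is K = Q(√1671). Since 1671 is squarefree and > 1, it is not a perfect square, so x^2 - 1671 is irreducible over Q and [Q(√1671) : Q] = 2. Hence [K : Q] = 2.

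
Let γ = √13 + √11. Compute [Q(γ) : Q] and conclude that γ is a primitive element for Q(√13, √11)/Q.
[Q(γ) : Q] = 4 (equivalently, Q(γ) = Q(√13, √11))

Obviously Q(γ) ⊆ Q(√13, √11), and [Q(√13, √11):Q] = 4 (since 13, 11 are distinct squarefree integers > 1 with 143 not a perfect square). To show equality we compute the minimal polynomial of γ. From γ = √13 + √11: γ^2 = 13 + 2√(143) + 11 = 24 + 2√(143), so γ^2 - 24 = 2√(143); squaring, (γ^2 - 24)^2 = 4·143, i.e. γ^4 - 48γ^2 + 576 - 572 = 0, i.e. γ^4 - 48γ^2 + 4 = 0. So γ is a root of x^4 - 48x^2 + 4. This polynomial is irreducible over Q: it has no rational root (each ±√13 ± √11 is irrational), and any factorization into two quadratics over Q would force √(143) ∈ Q (pairing opposite roots) or √13, √11 ∈ Q (other pairings), all impossible. Hence [Q(γ):Q] = 4 = [Q(√13, √11):Q], so Q(γ) = Q(√13, √11).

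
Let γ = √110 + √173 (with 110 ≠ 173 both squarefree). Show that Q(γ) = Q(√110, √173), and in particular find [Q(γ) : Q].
[Q(γ) : Q] = 4 (equivalently, Q(γ) = Q(√110, √173))

Obviously Q(γ) ⊆ Q(√110, √173), and [Q(√110, √173):Q] = 4 (since 110, 173 are distinct squarefree integers > 1 with 19030 not a perfect square). To show equality we compute the minimal polynomial of γ. From γ = √110 + √173: γ^2 = 110 + 2√(19030) + 173 = 283 + 2√(19030), so γ^2 - 283 = 2√(19030); squaring, (γ^2 - 283)^2 = 4·19030, i.e. γ^4 - 566γ^2 + 80089 - 76120 = 0, i.e. γ^4 - 566γ^2 + 3969 = 0. So γ is a root of x^4 - 566x^2 + 3969. This polynomial is irreducible over Q: it has no rational root (each ±√110 ± √173 is irrational), and any factorization into two quadratics over Q would force √(19030) ∈ Q (pairing opposite roots) or √110, √173 ∈ Q (other pairings), all impossible. Hence [Q(γ):Q] = 4 = [Q(√110, √173):Q], so Q(γ) = Q(√110, √173).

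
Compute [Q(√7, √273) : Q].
[Q(√7, √273) : Q] = 4

[Q(√7):Q] = 2 (min poly x^2 - 7, irreducible since 7 is squarefree > 1). For the top step, suppose √273 ∈ Q(√7), say √273 = c + d√7 with c, d ∈ Q. Squaring: 273 = c^2 + 7d^2 + 2cd√7. Since √7 ∉ Q this forces 2cd = 0. If d = 0 then √273 = c ∈ Q, contradicting 273 squarefree > 1. If c = 0 then 273 = 7d^2, so 7·273 = (7d)^2 is a perfect square in Q — but 7·273 = 1911 is not a perfect square (since 7 and 273 are distinct squarefree integers). Contradiction. Hence √273 ∉ Q(√7), so x^2 - 273 stays irreducible over Q(√7) and [Q(√7, √273) : Q(√7)] = 2. By the tower law, [Q(√7, √273) : Q] = 2 · 2 = 4.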